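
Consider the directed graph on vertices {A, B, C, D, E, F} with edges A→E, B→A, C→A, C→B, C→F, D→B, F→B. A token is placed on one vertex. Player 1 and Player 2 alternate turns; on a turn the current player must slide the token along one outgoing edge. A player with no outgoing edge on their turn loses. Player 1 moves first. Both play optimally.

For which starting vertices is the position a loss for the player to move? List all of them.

B, E

Work bottom-up. With no move the player to move loses. Otherwise the position is W if at least one move leads to an L position for the opponent, and L if every move leads to a W.
Every edge goes from a vertex to one that appears earlier in the order E, A, B, D, F, C, so processing vertices in that order labels each vertex after all of its successors.
E: no outgoing edge → L
A: →E(L), so W
B: →A(W) only, which is W, so L
D: →B(L), so W
F: →B(L), so W
C: →B(L), so W
The losing starting vertices are exactly the entries labelled L in this table (2 of them).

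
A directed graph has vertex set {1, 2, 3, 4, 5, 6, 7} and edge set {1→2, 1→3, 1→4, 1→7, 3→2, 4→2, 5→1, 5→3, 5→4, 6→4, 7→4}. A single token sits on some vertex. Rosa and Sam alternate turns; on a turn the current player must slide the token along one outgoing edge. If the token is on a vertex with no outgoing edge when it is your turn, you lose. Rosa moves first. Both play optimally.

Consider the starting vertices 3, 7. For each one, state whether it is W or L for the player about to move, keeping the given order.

Compute win/loss labels from the base case upward. A position with no move is L. Any other position is W if it can reach an L in one move, else L.
Every edge goes from a vertex to one that appears earlier in the order 2, 4, 3, 7, 1, 5, 6, so processing vertices in that order labels each vertex after all of its successors.
2: no outgoing edge → L
4: can move to 2, which is L ⇒ W
3: can move to 2, which is L ⇒ W
7: the only move is to 4(W), a W ⇒ L
1: can move to 7, which is L ⇒ W
5: moves to 1(W), 3(W), 4(W); every one is W ⇒ L
6: the only move is to 4(W), a W ⇒ L

3: W, 7: L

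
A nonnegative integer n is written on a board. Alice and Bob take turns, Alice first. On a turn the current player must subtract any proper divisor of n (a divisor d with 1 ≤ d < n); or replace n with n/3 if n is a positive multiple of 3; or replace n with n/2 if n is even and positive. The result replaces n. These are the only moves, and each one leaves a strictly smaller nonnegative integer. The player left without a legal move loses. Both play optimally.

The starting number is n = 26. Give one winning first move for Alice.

Use the standard recursion: the mover loses at a terminal position; elsewhere, the mover wins exactly when some move hands the opponent an L position.
n=0: no move → L
n=1: no move → L
n=2: W (go to 1, an L position)
n=3: W (go to 1, an L position)
n=4: L (options 2(W), 3(W) are all W)
n=5: W (go to 4, an L position)
n=6: W (go to 4, an L position)
n=7: L (sole option 6(W) is W)
n=8: W (go to 4, an L position)
n=9: L (options 3(W), 6(W), 8(W) are all W)
n=10: W (go to 9, an L position)
n=11: L (sole option 10(W) is W)
n=12: W (go to 4, an L position)
n=13: L (sole option 12(W) is W)
n=14: W (go to 7, an L position)
n=15: L (options 5(W), 10(W), 12(W), 14(W) are all W)
n=16: W (go to 15, an L position)
n=17: L (sole option 16(W) is W)
n=18: W (go to 9, an L position)
n=19: L (sole option 18(W) is W)
n=20: W (go to 15, an L position)
n=21: W (go to 7, an L position)
n=22: W (go to 11, an L position)
n=23: L (sole option 22(W) is W)
n=24: W (go to 23, an L position)
n=25: L (options 20(W), 24(W) are all W)
n=26: W (go to 13, an L position)
From 26, the L positions reachable in one move are: 13, 25. Any move reaching one of these is winning.

Move to 13.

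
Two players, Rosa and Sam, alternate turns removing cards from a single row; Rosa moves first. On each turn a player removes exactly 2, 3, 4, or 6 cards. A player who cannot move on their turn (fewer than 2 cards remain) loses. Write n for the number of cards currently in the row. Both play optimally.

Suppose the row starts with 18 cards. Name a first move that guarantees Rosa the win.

Label each position W (a win for the player to move) or L (a loss). A position with no legal move is L; any other position is W exactly when some move reaches an L, and L when every move reaches a W.
n=0: no move → L
n=1: no move → L
n=2: W (go to 0, an L position)
n=3: W (go to 1, an L position)
n=4: W (go to 1, an L position)
n=5: W (go to 1, an L position)
n=6: W (go to 0, an L position)
n=7: W (go to 1, an L position)
n=8: L (options 6(W), 5(W), 4(W), 2(W) are all W)
n=9: L (options 7(W), 6(W), 5(W), 3(W) are all W)
n=10: W (go to 8, an L position)
n=11: W (go to 9, an L position)
n=12: W (go to 9, an L position)
n=13: W (go to 9, an L position)
n=14: W (go to 8, an L position)
n=15: W (go to 9, an L position)
n=16: L (options 14(W), 13(W), 12(W), 10(W) are all W)
n=17: L (options 15(W), 14(W), 13(W), 11(W) are all W)
n=18: W (go to 16, an L position)
From 18, the L positions reachable in one move are: 16.

Remove 2, leaving 16.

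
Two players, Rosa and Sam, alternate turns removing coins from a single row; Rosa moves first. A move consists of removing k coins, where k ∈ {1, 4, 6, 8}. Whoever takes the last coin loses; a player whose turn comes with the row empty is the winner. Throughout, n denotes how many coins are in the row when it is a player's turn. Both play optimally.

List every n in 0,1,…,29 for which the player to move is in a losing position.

Compute win/loss labels from the base case upward. A position with no move is W. Any other position is W if it can reach an L in one move, else L.
n=0: no move; the opponent has just taken the last coin and therefore loses → W
n=1: only reaches 0(W), which is W → L
n=2: reaches L-position 1 → W
n=3: only reaches 2(W), which is W → L
n=4: reaches L-position 3 → W
n=5: reaches L-position 1 → W
n=6: only reaches 5(W), 2(W), 0(W), all W → L
n=7: reaches L-position 6 → W
n=8: only reaches 7(W), 4(W), 2(W), 0(W), all W → L
n=9: reaches L-position 8 → W
n=10: reaches L-position 6 → W
n=11: reaches L-position 3 → W
n=12: reaches L-position 8 → W
n=13: only reaches 12(W), 9(W), 7(W), 5(W), all W → L
n=14: reaches L-position 13 → W
n=15: only reaches 14(W), 11(W), 9(W), 7(W), all W → L
n=16: reaches L-position 15 → W
n=17: reaches L-position 13 → W
n=18: only reaches 17(W), 14(W), 12(W), 10(W), all W → L
n=19: reaches L-position 18 → W
n=20: only reaches 19(W), 16(W), 14(W), 12(W), all W → L
n=21: reaches L-position 20 → W
n=22: reaches L-position 18 → W
n=23: reaches L-position 15 → W
n=24: reaches L-position 20 → W
n=25: only reaches 24(W), 21(W), 19(W), 17(W), all W → L
n=26: reaches L-position 25 → W
n=27: only reaches 26(W), 23(W), 21(W), 19(W), all W → L
n=28: reaches L-position 27 → W
n=29: reaches L-position 25 → W
The losing starting values of n are exactly the entries labelled L in this table (10 of them).

1, 3, 6, 8, 13, 15, 18, 20, 25, 27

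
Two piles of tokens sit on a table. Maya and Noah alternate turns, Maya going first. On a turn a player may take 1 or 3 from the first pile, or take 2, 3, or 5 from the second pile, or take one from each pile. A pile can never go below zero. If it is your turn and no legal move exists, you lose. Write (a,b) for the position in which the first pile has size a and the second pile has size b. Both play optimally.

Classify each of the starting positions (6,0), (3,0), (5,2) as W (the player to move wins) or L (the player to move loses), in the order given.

(6,0): L, (3,0): W, (5,2): W

Classify positions by backward induction: terminal positions (no move available) are L. From any other position, the mover wins iff some move reaches an L.
No move ever increases a pile, so every position that can arise here has a ≤ 6 and b ≤ 2; it is enough to label the cells with 0 ≤ a ≤ 6 and 0 ≤ b ≤ 2.
Every move lowers a or b (never raises either), so fill the grid row by row in increasing a, and left to right within a row: each cell's successors are then already labelled.
      b=0  b=1  b=2
a=0:    L    L    W
a=1:    W    W    W
a=2:    L    L    W
a=3:    W    W    W
a=4:    L    L    W
a=5:    W    W    W
a=6:    L    L    W
Cells with no legal move (terminal, hence L): (0,0), (0,1).
The remaining L cells, each justified by listing all of its moves:
(2,0): the only move is to (1,0)(W), a W ⇒ L
(2,1): moves to (1,1)(W), (1,0)(W); every one is W ⇒ L
(4,0): moves to (3,0)(W), (1,0)(W); every one is W ⇒ L
(4,1): moves to (3,1)(W), (1,1)(W), (3,0)(W); every one is W ⇒ L
(6,0): moves to (5,0)(W), (3,0)(W); every one is W ⇒ L
(6,1): moves to (5,1)(W), (3,1)(W), (5,0)(W); every one is W ⇒ L
Every other cell has at least one move into one of the L cells above, so it is W.
(6,0): one of the L cells justified above, so L
(3,0): the move to (2,0) reaches an L cell, so W
(5,2): the move to (4,1) reaches an L cell, so W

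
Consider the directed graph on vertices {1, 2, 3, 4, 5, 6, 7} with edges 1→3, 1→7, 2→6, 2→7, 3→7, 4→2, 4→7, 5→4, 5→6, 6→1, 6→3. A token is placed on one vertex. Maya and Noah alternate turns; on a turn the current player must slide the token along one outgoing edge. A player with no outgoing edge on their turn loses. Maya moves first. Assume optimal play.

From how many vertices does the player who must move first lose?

2

Build the W/L table. Terminal = L. A non-terminal position is W if it has a move to some L; otherwise it is L.
Every edge goes from a vertex to one that appears earlier in the order 7, 3, 1, 6, 2, 4, 5, so processing vertices in that order labels each vertex after all of its successors.
7: no outgoing edge → L
3: W (go to 7, an L position)
1: W (go to 7, an L position)
6: L (options 1(W), 3(W) are all W)
2: W (go to 6, an L position)
4: W (go to 7, an L position)
5: W (go to 6, an L position)
The L vertices are 6, 7; that is 2 in all.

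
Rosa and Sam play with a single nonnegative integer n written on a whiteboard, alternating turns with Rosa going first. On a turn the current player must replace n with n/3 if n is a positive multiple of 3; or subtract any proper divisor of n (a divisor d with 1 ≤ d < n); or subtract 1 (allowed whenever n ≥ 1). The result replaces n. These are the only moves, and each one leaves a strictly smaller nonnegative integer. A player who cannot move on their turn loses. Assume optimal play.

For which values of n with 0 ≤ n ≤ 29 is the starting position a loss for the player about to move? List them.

0, 2, 5, 7, 9, 11, 13, 16, 19, 23, 25, 28

Build the W/L table. Terminal = L. A non-terminal position is W if it has a move to some L; otherwise it is L.
n=0: no move → L
n=1: W (go to 0, an L position)
n=2: L (sole option 1(W) is W)
n=3: W (go to 2, an L position)
n=4: W (go to 2, an L position)
n=5: L (sole option 4(W) is W)
n=6: W (go to 2, an L position)
n=7: L (sole option 6(W) is W)
n=8: W (go to 7, an L position)
n=9: L (options 3(W), 6(W), 8(W) are all W)
n=10: W (go to 5, an L position)
n=11: L (sole option 10(W) is W)
n=12: W (go to 9, an L position)
n=13: L (sole option 12(W) is W)
n=14: W (go to 7, an L position)
n=15: W (go to 5, an L position)
n=16: L (options 8(W), 12(W), 14(W), 15(W) are all W)
n=17: W (go to 16, an L position)
n=18: W (go to 9, an L position)
n=19: L (sole option 18(W) is W)
n=20: W (go to 16, an L position)
n=21: W (go to 7, an L position)
n=22: W (go to 11, an L position)
n=23: L (sole option 22(W) is W)
n=24: W (go to 16, an L position)
n=25: L (options 20(W), 24(W) are all W)
n=26: W (go to 13, an L position)
n=27: W (go to 9, an L position)
n=28: L (options 14(W), 21(W), 24(W), 26(W), 27(W) are all W)
n=29: W (go to 28, an L position)
The losing starting values of n are exactly the entries labelled L in this table (12 of them).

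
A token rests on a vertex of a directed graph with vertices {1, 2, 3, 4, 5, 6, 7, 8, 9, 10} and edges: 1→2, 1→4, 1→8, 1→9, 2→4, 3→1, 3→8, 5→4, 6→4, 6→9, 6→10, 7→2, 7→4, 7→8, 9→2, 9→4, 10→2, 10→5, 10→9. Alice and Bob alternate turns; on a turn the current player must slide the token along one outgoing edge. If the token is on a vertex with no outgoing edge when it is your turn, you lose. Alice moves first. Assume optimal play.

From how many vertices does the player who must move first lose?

3

Classify positions by backward induction: terminal positions (no move available) are L. From any other position, the mover wins iff some move reaches an L.
Every edge goes from a vertex to one that appears earlier in the order 8, 4, 2, 9, 5, 7, 10, 6, 1, 3, so processing vertices in that order labels each vertex after all of its successors.
8: no outgoing edge → L
4: no outgoing edge → L
2: →4(L), so W
9: →4(L), so W
5: →4(L), so W
7: →4(L), so W
10: →5(W), 9(W), 2(W) — all W, so L
6: →10(L), so W
1: →4(L), so W
3: →8(L), so W
The L vertices are 4, 8, 10; that is 3 in all.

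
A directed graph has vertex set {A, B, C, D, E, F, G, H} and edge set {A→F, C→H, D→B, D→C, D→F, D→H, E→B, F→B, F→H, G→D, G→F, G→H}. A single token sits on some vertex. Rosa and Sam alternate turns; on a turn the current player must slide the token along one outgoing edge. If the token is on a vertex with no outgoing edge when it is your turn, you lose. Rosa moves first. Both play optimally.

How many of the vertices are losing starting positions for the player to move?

Build the W/L table. Terminal = L. A non-terminal position is W if it has a move to some L; otherwise it is L.
Every edge goes from a vertex to one that appears earlier in the order H, B, F, C, A, D, E, G, so processing vertices in that order labels each vertex after all of its successors.
H: no outgoing edge → L
B: no outgoing edge → L
F: can move to B, which is L ⇒ W
C: can move to H, which is L ⇒ W
A: the only move is to F(W), a W ⇒ L
D: can move to B, which is L ⇒ W
E: can move to B, which is L ⇒ W
G: can move to H, which is L ⇒ W
The L vertices are A, B, H; that is 3 in all.

3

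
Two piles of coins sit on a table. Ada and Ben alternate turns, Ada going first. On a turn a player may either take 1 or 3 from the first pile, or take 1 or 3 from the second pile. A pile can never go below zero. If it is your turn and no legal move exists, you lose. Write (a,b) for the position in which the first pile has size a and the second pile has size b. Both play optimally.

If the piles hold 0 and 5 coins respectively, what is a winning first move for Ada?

Use the standard recursion: the mover loses at a terminal position; elsewhere, the mover wins exactly when some move hands the opponent an L position.
No move ever increases a pile, so every position that can arise here has a ≤ 0 and b ≤ 5; it is enough to label the cells with 0 ≤ a ≤ 0 and 0 ≤ b ≤ 5.
Every move lowers a or b (never raises either), so fill the grid row by row in increasing a, and left to right within a row: each cell's successors are then already labelled.
      b=0  b=1  b=2  b=3  b=4  b=5
a=0:    L    W    L    W    L    W
Cells with no legal move (terminal, hence L): (0,0).
The remaining L cells, each justified by listing all of its moves:
(0,2): L (sole option (0,1)(W) is W)
(0,4): L (options (0,3)(W), (0,1)(W) are all W)
Every other cell has at least one move into one of the L cells above, so it is W.
From (0,5), the L positions reachable in one move are: (0,4), (0,2). Any move reaching one of these is winning.

Move to (0,4).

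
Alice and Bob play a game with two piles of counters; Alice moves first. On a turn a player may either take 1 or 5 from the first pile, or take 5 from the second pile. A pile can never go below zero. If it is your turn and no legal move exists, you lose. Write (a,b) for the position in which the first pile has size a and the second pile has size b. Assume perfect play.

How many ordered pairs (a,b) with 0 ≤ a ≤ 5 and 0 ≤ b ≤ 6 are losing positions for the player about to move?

Classify positions by backward induction: terminal positions (no move available) are L. From any other position, the mover wins iff some move reaches an L.
Every move lowers a or b (never raises either), so fill the grid row by row in increasing a, and left to right within a row: each cell's successors are then already labelled.
      b=0  b=1  b=2  b=3  b=4  b=5  b=6
a=0:    L    L    L    L    L    W    W
a=1:    W    W    W    W    W    L    L
a=2:    L    L    L    L    L    W    W
a=3:    W    W    W    W    W    L    L
a=4:    L    L    L    L    L    W    W
a=5:    W    W    W    W    W    L    L
Cells with no legal move (terminal, hence L): (0,0), (0,1), (0,2), (0,3), (0,4).
The remaining L cells, each justified by listing all of its moves:
(1,5): L (options (0,5)(W), (1,0)(W) are all W)
(1,6): L (options (0,6)(W), (1,1)(W) are all W)
(2,0): L (sole option (1,0)(W) is W)
(2,1): L (sole option (1,1)(W) is W)
(2,2): L (sole option (1,2)(W) is W)
(2,3): L (sole option (1,3)(W) is W)
(2,4): L (sole option (1,4)(W) is W)
(3,5): L (options (2,5)(W), (3,0)(W) are all W)
(3,6): L (options (2,6)(W), (3,1)(W) are all W)
(4,0): L (sole option (3,0)(W) is W)
(4,1): L (sole option (3,1)(W) is W)
(4,2): L (sole option (3,2)(W) is W)
(4,3): L (sole option (3,3)(W) is W)
(4,4): L (sole option (3,4)(W) is W)
(5,5): L (options (4,5)(W), (0,5)(W), (5,0)(W) are all W)
(5,6): L (options (4,6)(W), (0,6)(W), (5,1)(W) are all W)
Every other cell has at least one move into one of the L cells above, so it is W.
L cells per row: a=0: 5, a=1: 2, a=2: 5, a=3: 2, a=4: 5, a=5: 2; total 21.

21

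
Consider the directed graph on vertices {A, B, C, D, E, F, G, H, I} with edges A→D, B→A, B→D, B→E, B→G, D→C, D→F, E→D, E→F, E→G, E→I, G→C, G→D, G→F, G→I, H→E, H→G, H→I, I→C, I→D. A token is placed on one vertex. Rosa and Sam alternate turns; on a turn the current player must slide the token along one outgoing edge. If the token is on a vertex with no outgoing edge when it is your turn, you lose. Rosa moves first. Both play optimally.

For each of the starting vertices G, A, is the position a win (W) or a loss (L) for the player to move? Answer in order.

Work bottom-up. With no move the player to move loses. Otherwise the position is W if at least one move leads to an L position for the opponent, and L if every move leads to a W.
Every edge goes from a vertex to one that appears earlier in the order C, F, D, I, G, E, A, H, B, so processing vertices in that order labels each vertex after all of its successors.
C: no outgoing edge → L
F: no outgoing edge → L
D: can move to F, which is L ⇒ W
I: can move to C, which is L ⇒ W
G: can move to F, which is L ⇒ W
E: can move to F, which is L ⇒ W
A: the only move is to D(W), a W ⇒ L
H: moves to E(W), G(W), I(W); every one is W ⇒ L
B: can move to A, which is L ⇒ W

G: W, A: L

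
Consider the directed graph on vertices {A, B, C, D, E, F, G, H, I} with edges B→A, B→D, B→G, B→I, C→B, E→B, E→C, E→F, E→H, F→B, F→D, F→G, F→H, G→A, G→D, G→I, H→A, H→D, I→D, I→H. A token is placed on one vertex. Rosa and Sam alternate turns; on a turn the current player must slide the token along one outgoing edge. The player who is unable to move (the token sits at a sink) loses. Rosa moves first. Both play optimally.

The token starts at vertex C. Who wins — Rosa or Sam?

Sam wins.

Use the standard recursion: the mover loses at a terminal position; elsewhere, the mover wins exactly when some move hands the opponent an L position.
Every edge goes from a vertex to one that appears earlier in the order D, A, H, I, G, B, C, F, E, so processing vertices in that order labels each vertex after all of its successors.
D: no outgoing edge → L
A: no outgoing edge → L
H: can move to A, which is L ⇒ W
I: can move to D, which is L ⇒ W
G: can move to A, which is L ⇒ W
B: can move to A, which is L ⇒ W
C: the only move is to B(W), a W ⇒ L
F: can move to D, which is L ⇒ W
E: can move to C, which is L ⇒ W
The starting position C is L: whatever Rosa does, the opponent receives a W position.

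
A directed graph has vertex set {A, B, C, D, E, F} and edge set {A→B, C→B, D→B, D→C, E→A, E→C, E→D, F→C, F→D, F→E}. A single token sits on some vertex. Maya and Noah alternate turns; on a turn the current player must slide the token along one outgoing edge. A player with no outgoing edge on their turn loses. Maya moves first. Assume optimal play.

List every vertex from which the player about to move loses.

Build the W/L table. Terminal = L. A non-terminal position is W if it has a move to some L; otherwise it is L.
Every edge goes from a vertex to one that appears earlier in the order B, C, D, A, E, F, so processing vertices in that order labels each vertex after all of its successors.
B: no outgoing edge → L
C: reaches L-position B → W
D: reaches L-position B → W
A: reaches L-position B → W
E: only reaches A(W), D(W), C(W), all W → L
F: reaches L-position E → W
The losing starting vertices are exactly the entries labelled L in this table (2 of them).

B, E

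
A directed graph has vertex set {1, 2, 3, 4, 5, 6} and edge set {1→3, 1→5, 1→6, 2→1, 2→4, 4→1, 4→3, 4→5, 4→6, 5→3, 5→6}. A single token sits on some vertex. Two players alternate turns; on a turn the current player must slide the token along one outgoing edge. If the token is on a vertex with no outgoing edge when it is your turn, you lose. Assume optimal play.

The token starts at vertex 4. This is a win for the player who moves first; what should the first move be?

Move to 3.

Use the standard recursion: the mover loses at a terminal position; elsewhere, the mover wins exactly when some move hands the opponent an L position.
Every edge goes from a vertex to one that appears earlier in the order 6, 3, 5, 1, 4, 2, so processing vertices in that order labels each vertex after all of its successors.
6: no outgoing edge → L
3: no outgoing edge → L
5: can move to 3, which is L ⇒ W
1: can move to 3, which is L ⇒ W
4: can move to 3, which is L ⇒ W
2: moves to 4(W), 1(W); every one is W ⇒ L
From 4, the L positions reachable in one move are: 3, 6. Any move reaching one of these is winning.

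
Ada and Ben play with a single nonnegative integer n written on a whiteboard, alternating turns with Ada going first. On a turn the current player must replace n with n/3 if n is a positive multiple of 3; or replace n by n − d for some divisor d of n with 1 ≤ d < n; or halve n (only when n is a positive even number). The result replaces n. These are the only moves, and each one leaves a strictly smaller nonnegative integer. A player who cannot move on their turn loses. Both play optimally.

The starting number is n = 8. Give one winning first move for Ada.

Move to 4.

Classify positions by backward induction: terminal positions (no move available) are L. From any other position, the mover wins iff some move reaches an L.
n=0: no move → L
n=1: no move → L
n=2: reaches L-position 1 → W
n=3: reaches L-position 1 → W
n=4: only reaches 2(W), 3(W), all W → L
n=5: reaches L-position 4 → W
n=6: reaches L-position 4 → W
n=7: only reaches 6(W), which is W → L
n=8: reaches L-position 4 → W
From 8, the L positions reachable in one move are: 4, 7. Any move reaching one of these is winning.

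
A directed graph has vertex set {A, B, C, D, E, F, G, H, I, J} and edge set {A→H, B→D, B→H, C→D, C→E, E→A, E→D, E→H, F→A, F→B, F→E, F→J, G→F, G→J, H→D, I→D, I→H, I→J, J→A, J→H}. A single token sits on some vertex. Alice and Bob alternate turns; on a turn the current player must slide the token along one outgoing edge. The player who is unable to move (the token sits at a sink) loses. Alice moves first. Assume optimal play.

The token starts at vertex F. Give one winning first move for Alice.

Use the standard recursion: the mover loses at a terminal position; elsewhere, the mover wins exactly when some move hands the opponent an L position.
Every edge goes from a vertex to one that appears earlier in the order D, H, A, E, B, C, J, F, G, I, so processing vertices in that order labels each vertex after all of its successors.
D: no outgoing edge → L
H: →D(L), so W
A: →H(W) only, which is W, so L
E: →A(L), so W
B: →D(L), so W
C: →D(L), so W
J: →A(L), so W
F: →A(L), so W
G: →F(W), J(W) — all W, so L
I: →D(L), so W
From F, the L positions reachable in one move are: A.

Move to A.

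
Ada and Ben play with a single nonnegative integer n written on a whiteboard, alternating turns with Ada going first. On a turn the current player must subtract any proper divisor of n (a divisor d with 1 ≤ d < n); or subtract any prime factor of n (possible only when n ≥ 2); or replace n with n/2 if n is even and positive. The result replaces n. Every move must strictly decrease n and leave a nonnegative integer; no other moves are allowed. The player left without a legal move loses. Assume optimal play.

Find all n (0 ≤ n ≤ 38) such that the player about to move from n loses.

0, 1, 4, 9, 14, 20, 26, 32, 35, 38

Label each position W (a win for the player to move) or L (a loss). A position with no legal move is L; any other position is W exactly when some move reaches an L, and L when every move reaches a W.
n=0: no move → L
n=1: no move → L
n=2: →0(L), so W
n=3: →0(L), so W
n=4: →2(W), 3(W) — all W, so L
n=5: →0(L), so W
n=6: →4(L), so W
n=7: →0(L), so W
n=8: →4(L), so W
n=9: →6(W), 8(W) — all W, so L
n=10: →9(L), so W
n=11: →0(L), so W
n=12: →9(L), so W
n=13: →0(L), so W
n=14: →7(W), 12(W), 13(W) — all W, so L
n=15: →14(L), so W
n=16: →14(L), so W
n=17: →0(L), so W
n=18: →9(L), so W
n=19: →0(L), so W
n=20: →10(W), 15(W), 16(W), 18(W), 19(W) — all W, so L
n=21: →14(L), so W
n=22: →20(L), so W
n=23: →0(L), so W
n=24: →20(L), so W
n=25: →20(L), so W
n=26: →13(W), 24(W), 25(W) — all W, so L
n=27: →26(L), so W
n=28: →14(L), so W
n=29: →0(L), so W
n=30: →20(L), so W
n=31: →0(L), so W
n=32: →16(W), 24(W), 28(W), 30(W), 31(W) — all W, so L
n=33: →32(L), so W
n=34: →32(L), so W
n=35: →28(W), 30(W), 34(W) — all W, so L
n=36: →32(L), so W
n=37: →0(L), so W
n=38: →19(W), 36(W), 37(W) — all W, so L
The losing starting values of n are exactly the entries labelled L in this table (10 of them).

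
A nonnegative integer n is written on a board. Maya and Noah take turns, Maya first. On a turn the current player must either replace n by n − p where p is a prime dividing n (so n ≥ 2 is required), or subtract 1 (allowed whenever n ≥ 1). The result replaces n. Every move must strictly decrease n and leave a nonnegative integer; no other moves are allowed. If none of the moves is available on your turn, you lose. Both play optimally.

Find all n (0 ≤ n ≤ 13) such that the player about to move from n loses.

0, 4, 8, 12

Classify positions by backward induction: terminal positions (no move available) are L. From any other position, the mover wins iff some move reaches an L.
n=0: no move → L
n=1: W (go to 0, an L position)
n=2: W (go to 0, an L position)
n=3: W (go to 0, an L position)
n=4: L (options 2(W), 3(W) are all W)
n=5: W (go to 0, an L position)
n=6: W (go to 4, an L position)
n=7: W (go to 0, an L position)
n=8: L (options 6(W), 7(W) are all W)
n=9: W (go to 8, an L position)
n=10: W (go to 8, an L position)
n=11: W (go to 0, an L position)
n=12: L (options 9(W), 10(W), 11(W) are all W)
n=13: W (go to 0, an L position)
The losing starting values of n are exactly the entries labelled L in this table (4 of them).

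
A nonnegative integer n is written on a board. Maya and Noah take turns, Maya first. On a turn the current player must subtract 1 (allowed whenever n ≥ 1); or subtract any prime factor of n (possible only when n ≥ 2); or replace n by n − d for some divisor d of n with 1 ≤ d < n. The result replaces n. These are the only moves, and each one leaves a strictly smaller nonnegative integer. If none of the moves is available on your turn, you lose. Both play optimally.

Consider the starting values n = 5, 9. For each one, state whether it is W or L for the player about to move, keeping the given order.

5: W, 9: L

Compute win/loss labels from the base case upward. A position with no move is L. Any other position is W if it can reach an L in one move, else L.
n=0: no move → L
n=1: reaches L-position 0 → W
n=2: reaches L-position 0 → W
n=3: reaches L-position 0 → W
n=4: only reaches 2(W), 3(W), all W → L
n=5: reaches L-position 0 → W
n=6: reaches L-position 4 → W
n=7: reaches L-position 0 → W
n=8: reaches L-position 4 → W
n=9: only reaches 6(W), 8(W), all W → L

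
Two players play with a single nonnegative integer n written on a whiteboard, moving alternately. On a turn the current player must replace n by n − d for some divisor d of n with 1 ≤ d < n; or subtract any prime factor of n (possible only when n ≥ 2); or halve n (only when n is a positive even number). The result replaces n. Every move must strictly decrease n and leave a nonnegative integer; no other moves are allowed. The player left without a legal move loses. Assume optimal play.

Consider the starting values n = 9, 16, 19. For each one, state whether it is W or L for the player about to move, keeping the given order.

9: L, 16: W, 19: W

Label each position W (a win for the player to move) or L (a loss). A position with no legal move is L; any other position is W exactly when some move reaches an L, and L when every move reaches a W.
n=0: no move → L
n=1: no move → L
n=2: →0(L), so W
n=3: →0(L), so W
n=4: →2(W), 3(W) — all W, so L
n=5: →0(L), so W
n=6: →4(L), so W
n=7: →0(L), so W
n=8: →4(L), so W
n=9: →6(W), 8(W) — all W, so L
n=10: →9(L), so W
n=11: →0(L), so W
n=12: →9(L), so W
n=13: →0(L), so W
n=14: →7(W), 12(W), 13(W) — all W, so L
n=15: →14(L), so W
n=16: →14(L), so W
n=17: →0(L), so W
n=18: →9(L), so W
n=19: →0(L), so W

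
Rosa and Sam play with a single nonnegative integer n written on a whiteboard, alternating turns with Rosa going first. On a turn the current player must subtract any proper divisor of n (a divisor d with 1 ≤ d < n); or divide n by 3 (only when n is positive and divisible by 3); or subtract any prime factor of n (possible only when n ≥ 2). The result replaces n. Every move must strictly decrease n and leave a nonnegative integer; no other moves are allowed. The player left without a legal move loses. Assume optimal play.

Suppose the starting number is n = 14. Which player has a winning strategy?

Label each position W (a win for the player to move) or L (a loss). A position with no legal move is L; any other position is W exactly when some move reaches an L, and L when every move reaches a W.
n=0: no move → L
n=1: no move → L
n=2: →0(L), so W
n=3: →0(L), so W
n=4: →2(W), 3(W) — all W, so L
n=5: →0(L), so W
n=6: →4(L), so W
n=7: →0(L), so W
n=8: →4(L), so W
n=9: →3(W), 6(W), 8(W) — all W, so L
n=10: →9(L), so W
n=11: →0(L), so W
n=12: →4(L), so W
n=13: →0(L), so W
n=14: →7(W), 12(W), 13(W) — all W, so L
The starting position 14 is L: whatever Rosa does, the opponent receives a W position.

Sam wins.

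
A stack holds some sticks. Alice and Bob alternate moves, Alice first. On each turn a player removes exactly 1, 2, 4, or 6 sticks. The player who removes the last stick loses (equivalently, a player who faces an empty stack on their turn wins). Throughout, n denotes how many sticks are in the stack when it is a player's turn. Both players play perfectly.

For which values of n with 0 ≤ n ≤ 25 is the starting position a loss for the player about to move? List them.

1, 4, 9, 12, 17, 20, 25

Work bottom-up. With no move the player to move wins. Otherwise the position is W if at least one move leads to an L position for the opponent, and L if every move leads to a W.
n=0: no move; the opponent has just taken the last stick and therefore loses → W
n=1: only reaches 0(W), which is W → L
n=2: reaches L-position 1 → W
n=3: reaches L-position 1 → W
n=4: only reaches 3(W), 2(W), 0(W), all W → L
n=5: reaches L-position 4 → W
n=6: reaches L-position 4 → W
n=7: reaches L-position 1 → W
n=8: reaches L-position 4 → W
n=9: only reaches 8(W), 7(W), 5(W), 3(W), all W → L
n=10: reaches L-position 9 → W
n=11: reaches L-position 9 → W
n=12: only reaches 11(W), 10(W), 8(W), 6(W), all W → L
n=13: reaches L-position 12 → W
n=14: reaches L-position 12 → W
n=15: reaches L-position 9 → W
n=16: reaches L-position 12 → W
n=17: only reaches 16(W), 15(W), 13(W), 11(W), all W → L
n=18: reaches L-position 17 → W
n=19: reaches L-position 17 → W
n=20: only reaches 19(W), 18(W), 16(W), 14(W), all W → L
n=21: reaches L-position 20 → W
n=22: reaches L-position 20 → W
n=23: reaches L-position 17 → W
n=24: reaches L-position 20 → W
n=25: only reaches 24(W), 23(W), 21(W), 19(W), all W → L
Reading off the rows marked L gives the requested list; there are 7 such values of n.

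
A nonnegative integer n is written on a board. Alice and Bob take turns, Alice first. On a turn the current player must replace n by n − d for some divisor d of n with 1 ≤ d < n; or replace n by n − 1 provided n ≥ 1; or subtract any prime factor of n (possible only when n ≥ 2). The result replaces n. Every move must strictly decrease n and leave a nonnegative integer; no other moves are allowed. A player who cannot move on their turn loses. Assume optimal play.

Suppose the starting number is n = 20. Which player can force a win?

Compute win/loss labels from the base case upward. A position with no move is L. Any other position is W if it can reach an L in one move, else L.
n=0: no move → L
n=1: W (go to 0, an L position)
n=2: W (go to 0, an L position)
n=3: W (go to 0, an L position)
n=4: L (options 2(W), 3(W) are all W)
n=5: W (go to 0, an L position)
n=6: W (go to 4, an L position)
n=7: W (go to 0, an L position)
n=8: W (go to 4, an L position)
n=9: L (options 6(W), 8(W) are all W)
n=10: W (go to 9, an L position)
n=11: W (go to 0, an L position)
n=12: W (go to 9, an L position)
n=13: W (go to 0, an L position)
n=14: L (options 7(W), 12(W), 13(W) are all W)
n=15: W (go to 14, an L position)
n=16: W (go to 14, an L position)
n=17: W (go to 0, an L position)
n=18: W (go to 9, an L position)
n=19: W (go to 0, an L position)
n=20: L (options 10(W), 15(W), 16(W), 18(W), 19(W) are all W)
Every move from 20 reaches a W position, so the mover loses.

Bob wins.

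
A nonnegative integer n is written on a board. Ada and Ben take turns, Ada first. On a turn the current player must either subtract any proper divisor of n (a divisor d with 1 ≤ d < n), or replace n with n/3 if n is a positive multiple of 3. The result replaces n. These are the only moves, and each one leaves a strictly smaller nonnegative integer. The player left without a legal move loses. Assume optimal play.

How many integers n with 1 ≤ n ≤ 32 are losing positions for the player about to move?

13

Work bottom-up. With no move the player to move loses. Otherwise the position is W if at least one move leads to an L position for the opponent, and L if every move leads to a W.
n=0: no move → L
n=1: no move → L
n=2: →1(L), so W
n=3: →1(L), so W
n=4: →2(W), 3(W) — all W, so L
n=5: →4(L), so W
n=6: →4(L), so W
n=7: →6(W) only, which is W, so L
n=8: →4(L), so W
n=9: →3(W), 6(W), 8(W) — all W, so L
n=10: →9(L), so W
n=11: →10(W) only, which is W, so L
n=12: →4(L), so W
n=13: →12(W) only, which is W, so L
n=14: →7(L), so W
n=15: →5(W), 10(W), 12(W), 14(W) — all W, so L
n=16: →15(L), so W
n=17: →16(W) only, which is W, so L
n=18: →9(L), so W
n=19: →18(W) only, which is W, so L
n=20: →15(L), so W
n=21: →7(L), so W
n=22: →11(L), so W
n=23: →22(W) only, which is W, so L
n=24: →23(L), so W
n=25: →20(W), 24(W) — all W, so L
n=26: →13(L), so W
n=27: →9(L), so W
n=28: →14(W), 21(W), 24(W), 26(W), 27(W) — all W, so L
n=29: →28(L), so W
n=30: →15(L), so W
n=31: →30(W) only, which is W, so L
n=32: →28(L), so W
L entries with 1 ≤ n ≤ 32 (n=0 is outside the asked range and is not counted): n = 1, 4, 7, 9, 11, 13, 15, 17, 19, 23, 25, 28, 31; that makes 13.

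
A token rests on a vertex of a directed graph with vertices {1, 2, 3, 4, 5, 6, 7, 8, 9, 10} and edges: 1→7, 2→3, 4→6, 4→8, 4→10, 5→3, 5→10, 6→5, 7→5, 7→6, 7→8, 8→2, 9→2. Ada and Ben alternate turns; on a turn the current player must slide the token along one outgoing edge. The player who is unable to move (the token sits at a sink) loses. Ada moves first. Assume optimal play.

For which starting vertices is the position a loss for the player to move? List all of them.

Build the W/L table. Terminal = L. A non-terminal position is W if it has a move to some L; otherwise it is L.
Every edge goes from a vertex to one that appears earlier in the order 3, 10, 5, 6, 2, 9, 8, 4, 7, 1, so processing vertices in that order labels each vertex after all of its successors.
3: no outgoing edge → L
10: no outgoing edge → L
5: can move to 10, which is L ⇒ W
6: the only move is to 5(W), a W ⇒ L
2: can move to 3, which is L ⇒ W
9: the only move is to 2(W), a W ⇒ L
8: the only move is to 2(W), a W ⇒ L
4: can move to 8, which is L ⇒ W
7: can move to 8, which is L ⇒ W
1: the only move is to 7(W), a W ⇒ L
The losing starting vertices are exactly the entries labelled L in this table (6 of them).

1, 3, 6, 8, 9, 10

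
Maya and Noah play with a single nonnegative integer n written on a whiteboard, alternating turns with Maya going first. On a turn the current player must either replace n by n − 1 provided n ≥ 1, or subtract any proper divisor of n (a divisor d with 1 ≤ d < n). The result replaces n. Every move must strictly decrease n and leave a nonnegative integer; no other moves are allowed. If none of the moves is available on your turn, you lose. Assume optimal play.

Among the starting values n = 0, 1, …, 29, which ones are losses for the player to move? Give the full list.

0, 2, 5, 7, 9, 11, 13, 15, 17, 19, 21, 23, 25, 27, 29

Compute win/loss labels from the base case upward. A position with no move is L. Any other position is W if it can reach an L in one move, else L.
n=0: no move → L
n=1: reaches L-position 0 → W
n=2: only reaches 1(W), which is W → L
n=3: reaches L-position 2 → W
n=4: reaches L-position 2 → W
n=5: only reaches 4(W), which is W → L
n=6: reaches L-position 5 → W
n=7: only reaches 6(W), which is W → L
n=8: reaches L-position 7 → W
n=9: only reaches 6(W), 8(W), all W → L
n=10: reaches L-position 5 → W
n=11: only reaches 10(W), which is W → L
n=12: reaches L-position 9 → W
n=13: only reaches 12(W), which is W → L
n=14: reaches L-position 7 → W
n=15: only reaches 10(W), 12(W), 14(W), all W → L
n=16: reaches L-position 15 → W
n=17: only reaches 16(W), which is W → L
n=18: reaches L-position 9 → W
n=19: only reaches 18(W), which is W → L
n=20: reaches L-position 15 → W
n=21: only reaches 14(W), 18(W), 20(W), all W → L
n=22: reaches L-position 11 → W
n=23: only reaches 22(W), which is W → L
n=24: reaches L-position 21 → W
n=25: only reaches 20(W), 24(W), all W → L
n=26: reaches L-position 13 → W
n=27: only reaches 18(W), 24(W), 26(W), all W → L
n=28: reaches L-position 21 → W
n=29: only reaches 28(W), which is W → L
Reading off the rows marked L gives the requested list; there are 15 such values of n.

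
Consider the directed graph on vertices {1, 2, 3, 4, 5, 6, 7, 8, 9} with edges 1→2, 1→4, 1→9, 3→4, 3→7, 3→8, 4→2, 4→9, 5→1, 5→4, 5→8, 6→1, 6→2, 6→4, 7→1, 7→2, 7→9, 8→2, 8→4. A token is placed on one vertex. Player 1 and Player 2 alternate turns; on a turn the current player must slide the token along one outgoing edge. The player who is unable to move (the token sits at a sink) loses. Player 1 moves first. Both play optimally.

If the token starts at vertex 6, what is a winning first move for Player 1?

Move to 2.

Classify positions by backward induction: terminal positions (no move available) are L. From any other position, the mover wins iff some move reaches an L.
Every edge goes from a vertex to one that appears earlier in the order 2, 9, 4, 1, 7, 8, 6, 5, 3, so processing vertices in that order labels each vertex after all of its successors.
2: no outgoing edge → L
9: no outgoing edge → L
4: →9(L), so W
1: →9(L), so W
7: →9(L), so W
8: →2(L), so W
6: →2(L), so W
5: →8(W), 1(W), 4(W) — all W, so L
3: →8(W), 7(W), 4(W) — all W, so L
From 6, the L positions reachable in one move are: 2.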